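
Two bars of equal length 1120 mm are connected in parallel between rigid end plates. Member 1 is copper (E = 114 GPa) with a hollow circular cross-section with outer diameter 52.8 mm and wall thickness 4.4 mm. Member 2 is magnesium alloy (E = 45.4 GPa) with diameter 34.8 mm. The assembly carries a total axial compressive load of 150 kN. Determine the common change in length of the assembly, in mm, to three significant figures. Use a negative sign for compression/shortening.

-1.41 mm

A_1 = 669 mm².
A_2 = 951.1 mm².
Equal strain + equilibrium ⇒ each member carries load in proportion to AE: A₁E₁ = 76270000 N, A₂E₂ = 43180000 N, ΣAE = 119500000 N.
δ = PL/ΣAE = -150000·1120/119500000 = -1.406 mm.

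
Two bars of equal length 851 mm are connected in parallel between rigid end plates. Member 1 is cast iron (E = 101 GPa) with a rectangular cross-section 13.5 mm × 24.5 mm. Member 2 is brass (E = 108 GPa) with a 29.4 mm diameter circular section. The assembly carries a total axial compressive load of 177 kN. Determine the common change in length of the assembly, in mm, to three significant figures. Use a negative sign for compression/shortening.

-1.41 mm

A_1 = 330.8 mm².
A_2 = 678.9 mm².
Equal strain + equilibrium ⇒ each member carries load in proportion to AE: A₁E₁ = 33410000 N, A₂E₂ = 73320000 N, ΣAE = 106700000 N.
δ = PL/ΣAE = -177000·851/106700000 = -1.411 mm.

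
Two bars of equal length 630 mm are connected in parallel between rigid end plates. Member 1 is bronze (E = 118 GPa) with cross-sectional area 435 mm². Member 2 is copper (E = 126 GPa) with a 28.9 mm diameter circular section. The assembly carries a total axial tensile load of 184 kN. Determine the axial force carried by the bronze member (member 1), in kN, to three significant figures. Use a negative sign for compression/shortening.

A_2 = 656 mm².
Equal strain + equilibrium ⇒ each member carries load in proportion to AE: A₁E₁ = 51330000 N, A₂E₂ = 82650000 N, ΣAE = 134000000 N.
F₁ = P·A₁E₁/ΣAE = 184000·51330000/134000000 = 70490 N.

70.5 kN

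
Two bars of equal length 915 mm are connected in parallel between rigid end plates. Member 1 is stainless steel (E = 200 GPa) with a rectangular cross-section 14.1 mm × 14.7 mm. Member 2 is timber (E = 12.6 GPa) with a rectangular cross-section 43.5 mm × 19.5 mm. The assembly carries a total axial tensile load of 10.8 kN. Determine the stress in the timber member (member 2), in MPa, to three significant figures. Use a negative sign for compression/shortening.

A_1 = 207.3 mm².
A_2 = 848.2 mm².
Equal strain + equilibrium ⇒ each member carries load in proportion to AE: A₁E₁ = 41450000 N, A₂E₂ = 10690000 N, ΣAE = 52140000 N.
σ₂ = P·E₂/ΣAE = 10800·12600/52140000 = 2.61 MPa.

2.61 MPa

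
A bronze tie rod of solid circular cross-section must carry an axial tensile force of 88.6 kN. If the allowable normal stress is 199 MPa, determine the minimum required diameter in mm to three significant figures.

Required area A ≥ P/σ_allow = 88600/199 = 445.2 mm².
For a solid circular section, d ≥ √(4A/π) = 23.81 mm.

23.8 mm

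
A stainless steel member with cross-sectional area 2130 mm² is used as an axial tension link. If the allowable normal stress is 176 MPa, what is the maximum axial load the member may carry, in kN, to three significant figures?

375 kN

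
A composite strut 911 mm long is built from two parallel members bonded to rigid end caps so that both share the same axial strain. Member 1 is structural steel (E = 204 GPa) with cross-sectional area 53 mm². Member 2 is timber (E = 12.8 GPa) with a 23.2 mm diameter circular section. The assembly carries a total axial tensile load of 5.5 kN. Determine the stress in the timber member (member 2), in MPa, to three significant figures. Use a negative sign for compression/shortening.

4.34 MPa

A_2 = 422.7 mm².
Equal strain + equilibrium ⇒ each member carries load in proportion to AE: A₁E₁ = 10810000 N, A₂E₂ = 5411000 N, ΣAE = 16220000 N.
σ₂ = P·E₂/ΣAE = 5500·12800/16220000 = 4.34 MPa.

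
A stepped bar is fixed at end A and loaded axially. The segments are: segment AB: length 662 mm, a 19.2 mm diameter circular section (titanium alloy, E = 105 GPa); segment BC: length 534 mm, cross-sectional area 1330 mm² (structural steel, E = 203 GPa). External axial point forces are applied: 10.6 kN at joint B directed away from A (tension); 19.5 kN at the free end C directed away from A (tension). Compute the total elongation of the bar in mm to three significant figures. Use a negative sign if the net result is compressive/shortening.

0.694 mm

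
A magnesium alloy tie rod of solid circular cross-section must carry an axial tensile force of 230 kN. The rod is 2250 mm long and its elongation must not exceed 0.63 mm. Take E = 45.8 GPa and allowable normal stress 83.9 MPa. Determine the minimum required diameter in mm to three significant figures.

151 mm

Required area A ≥ P/σ_allow = 230000/83.9 = 2741 mm².
For a solid circular section, d ≥ √(4A/π) = 59.08 mm.
Elongation limit: A ≥ PL/(Eδ_allow) = 230000·2250/(45800·0.63) = 17940 mm² ⇒ d ≥ 151.1 mm.
The elongation limit governs.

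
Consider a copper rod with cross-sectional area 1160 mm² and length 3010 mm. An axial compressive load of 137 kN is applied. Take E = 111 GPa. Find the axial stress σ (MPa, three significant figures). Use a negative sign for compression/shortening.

-118 MPa

σ = N/A = -137000/1160 = -118.1 MPa.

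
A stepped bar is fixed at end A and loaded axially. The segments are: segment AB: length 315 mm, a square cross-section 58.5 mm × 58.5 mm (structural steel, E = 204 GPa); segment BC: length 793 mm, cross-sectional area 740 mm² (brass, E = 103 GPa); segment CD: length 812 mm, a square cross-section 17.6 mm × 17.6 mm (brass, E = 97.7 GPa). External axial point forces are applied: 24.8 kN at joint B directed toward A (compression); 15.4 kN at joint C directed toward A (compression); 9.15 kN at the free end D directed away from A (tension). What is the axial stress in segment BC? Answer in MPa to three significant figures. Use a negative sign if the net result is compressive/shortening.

-8.45 MPa

Internal axial forces (sectioning from the free end, tension +): N_CD = 9.15 kN, N_BC = -6.25 kN, N_AB = -31.05 kN.
σ_BC = N_BC/A_BC = -6250/740 = -8.446 MPa.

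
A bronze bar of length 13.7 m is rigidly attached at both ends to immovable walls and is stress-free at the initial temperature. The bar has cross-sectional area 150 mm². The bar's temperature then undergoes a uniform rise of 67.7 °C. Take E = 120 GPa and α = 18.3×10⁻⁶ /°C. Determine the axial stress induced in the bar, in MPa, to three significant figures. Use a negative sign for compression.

Free thermal expansion αLΔT = 18.3e-6 · 13700 · 67.7 = 16.97 mm.
The walls impose strain ε = −(16.97)/13700 = -1.2389e-03; σ = Eε = 120000 · -1.2389e-03 = -148.7 MPa.

-149 MPa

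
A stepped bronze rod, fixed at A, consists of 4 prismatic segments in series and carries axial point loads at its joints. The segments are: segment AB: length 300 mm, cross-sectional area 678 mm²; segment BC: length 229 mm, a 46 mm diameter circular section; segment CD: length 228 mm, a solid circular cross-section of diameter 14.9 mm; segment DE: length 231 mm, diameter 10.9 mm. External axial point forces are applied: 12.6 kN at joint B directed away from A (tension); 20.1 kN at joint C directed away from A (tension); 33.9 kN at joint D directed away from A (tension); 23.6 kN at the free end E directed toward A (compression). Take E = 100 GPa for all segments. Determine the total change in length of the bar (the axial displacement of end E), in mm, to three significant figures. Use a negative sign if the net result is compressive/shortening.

-0.217 mm

Internal axial forces (sectioning from the free end, tension +): N_DE = -23.6 kN, N_CD = 10.3 kN, N_BC = 30.4 kN, N_AB = 43 kN.
A_BC = 1662 mm².
A_CD = 174.4 mm².
A_DE = 93.31 mm².
δ_AB = 43000·300/(678·100000) = 0.1903 mm
δ_BC = 30400·229/(1662·100000) = 0.04189 mm
δ_CD = 10300·228/(174.4·100000) = 0.1347 mm
δ_DE = -23600·231/(93.31·100000) = -0.5842 mm
δ = Σδ_i = -0.2174 mm.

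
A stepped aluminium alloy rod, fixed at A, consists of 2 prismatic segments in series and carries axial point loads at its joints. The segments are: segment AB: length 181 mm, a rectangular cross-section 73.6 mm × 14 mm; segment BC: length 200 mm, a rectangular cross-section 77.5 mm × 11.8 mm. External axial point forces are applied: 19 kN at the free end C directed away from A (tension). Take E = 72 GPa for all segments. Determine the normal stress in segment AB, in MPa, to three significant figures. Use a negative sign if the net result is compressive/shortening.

18.4 MPa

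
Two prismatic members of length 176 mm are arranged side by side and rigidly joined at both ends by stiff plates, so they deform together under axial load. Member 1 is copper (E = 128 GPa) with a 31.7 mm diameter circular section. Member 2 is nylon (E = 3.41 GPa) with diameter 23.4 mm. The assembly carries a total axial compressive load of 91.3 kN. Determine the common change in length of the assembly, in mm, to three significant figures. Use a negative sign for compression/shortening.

A_1 = 789.2 mm².
A_2 = 430.1 mm².
Equal strain + equilibrium ⇒ each member carries load in proportion to AE: A₁E₁ = 101000000 N, A₂E₂ = 1466000 N, ΣAE = 102500000 N.
δ = PL/ΣAE = -91300·176/102500000 = -0.1568 mm.

-0.157 mm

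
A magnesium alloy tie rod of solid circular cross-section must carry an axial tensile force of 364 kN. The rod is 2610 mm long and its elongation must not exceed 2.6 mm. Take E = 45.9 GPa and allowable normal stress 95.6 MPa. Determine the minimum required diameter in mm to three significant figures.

101 mm

Required area A ≥ P/σ_allow = 364000/95.6 = 3808 mm².
For a solid circular section, d ≥ √(4A/π) = 69.63 mm.
Elongation limit: A ≥ PL/(Eδ_allow) = 364000·2610/(45900·2.6) = 7961 mm² ⇒ d ≥ 100.7 mm.
The elongation limit governs.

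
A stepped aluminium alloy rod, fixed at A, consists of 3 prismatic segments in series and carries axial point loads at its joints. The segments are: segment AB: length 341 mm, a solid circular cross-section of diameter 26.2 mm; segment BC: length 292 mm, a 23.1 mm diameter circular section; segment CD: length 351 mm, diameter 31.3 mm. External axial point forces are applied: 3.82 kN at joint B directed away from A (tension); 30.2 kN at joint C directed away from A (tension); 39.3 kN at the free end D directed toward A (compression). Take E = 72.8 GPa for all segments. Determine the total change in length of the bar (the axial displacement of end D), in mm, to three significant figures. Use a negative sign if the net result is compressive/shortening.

-0.379 mm

Internal axial forces (sectioning from the free end, tension +): N_CD = -39.3 kN, N_BC = -9.1 kN, N_AB = -5.28 kN.
A_AB = 539.1 mm².
A_BC = 419.1 mm².
A_CD = 769.4 mm².
δ_AB = -5280·341/(539.1·72800) = -0.04587 mm
δ_BC = -9100·292/(419.1·72800) = -0.08709 mm
δ_CD = -39300·351/(769.4·72800) = -0.2463 mm
δ = Σδ_i = -0.3792 mm.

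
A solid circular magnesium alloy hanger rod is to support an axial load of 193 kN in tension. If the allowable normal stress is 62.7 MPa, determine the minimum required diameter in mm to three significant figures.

Required area A ≥ P/σ_allow = 193000/62.7 = 3078 mm².
For a solid circular section, d ≥ √(4A/π) = 62.6 mm.

62.6 mm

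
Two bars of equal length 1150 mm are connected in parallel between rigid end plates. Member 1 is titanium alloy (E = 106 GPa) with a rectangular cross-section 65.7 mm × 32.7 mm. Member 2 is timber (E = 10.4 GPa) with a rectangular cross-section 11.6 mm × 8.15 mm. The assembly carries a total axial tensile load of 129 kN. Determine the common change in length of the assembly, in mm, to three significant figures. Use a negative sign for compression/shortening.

0.649 mm

A_1 = 2148 mm².
A_2 = 94.54 mm².
Equal strain + equilibrium ⇒ each member carries load in proportion to AE: A₁E₁ = 227700000 N, A₂E₂ = 983200 N, ΣAE = 228700000 N.
δ = PL/ΣAE = 129000·1150/228700000 = 0.6486 mm.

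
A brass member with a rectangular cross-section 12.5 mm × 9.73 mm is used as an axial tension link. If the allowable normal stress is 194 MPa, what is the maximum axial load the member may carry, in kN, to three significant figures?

23.6 kN

A = 121.6 mm².
P_max = σ_allow · A = 194 · 121.6 = 23600 N = 23.6 kN.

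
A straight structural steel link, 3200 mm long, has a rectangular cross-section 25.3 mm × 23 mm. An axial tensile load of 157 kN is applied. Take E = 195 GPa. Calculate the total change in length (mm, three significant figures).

4.43 mm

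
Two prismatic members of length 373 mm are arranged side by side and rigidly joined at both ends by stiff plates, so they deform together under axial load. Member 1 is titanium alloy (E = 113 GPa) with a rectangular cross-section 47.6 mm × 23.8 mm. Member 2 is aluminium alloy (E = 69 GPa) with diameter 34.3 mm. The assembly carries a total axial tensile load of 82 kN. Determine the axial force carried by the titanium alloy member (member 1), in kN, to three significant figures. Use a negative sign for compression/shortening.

A_1 = 1133 mm².
A_2 = 924 mm².
Equal strain + equilibrium ⇒ each member carries load in proportion to AE: A₁E₁ = 128000000 N, A₂E₂ = 63760000 N, ΣAE = 191800000 N.
F₁ = P·A₁E₁/ΣAE = 82000·128000000/191800000 = 54740 N.

54.7 kN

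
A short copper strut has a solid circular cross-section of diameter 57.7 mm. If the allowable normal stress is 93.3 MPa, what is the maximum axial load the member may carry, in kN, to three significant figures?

244 kN

A = 2615 mm².
P_max = σ_allow · A = 93.3 · 2615 = 244000 N = 244 kN.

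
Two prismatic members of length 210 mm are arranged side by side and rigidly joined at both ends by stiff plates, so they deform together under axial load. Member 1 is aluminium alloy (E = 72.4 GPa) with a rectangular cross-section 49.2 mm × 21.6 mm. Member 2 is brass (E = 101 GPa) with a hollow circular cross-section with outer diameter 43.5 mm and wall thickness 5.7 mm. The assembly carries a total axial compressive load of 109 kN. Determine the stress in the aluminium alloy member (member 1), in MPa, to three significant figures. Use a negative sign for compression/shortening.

-54.3 MPa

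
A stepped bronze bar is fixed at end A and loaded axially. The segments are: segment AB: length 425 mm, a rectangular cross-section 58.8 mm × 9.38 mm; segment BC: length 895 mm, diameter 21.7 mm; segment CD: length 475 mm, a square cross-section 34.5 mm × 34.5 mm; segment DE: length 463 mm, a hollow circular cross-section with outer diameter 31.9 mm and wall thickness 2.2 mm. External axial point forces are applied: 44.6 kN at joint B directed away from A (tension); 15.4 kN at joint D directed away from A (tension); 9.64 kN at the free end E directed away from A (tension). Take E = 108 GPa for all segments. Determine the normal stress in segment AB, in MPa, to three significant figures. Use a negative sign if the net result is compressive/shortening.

126 MPa

Internal axial forces (sectioning from the free end, tension +): N_DE = 9.64 kN, N_CD = 25.04 kN, N_BC = 25.04 kN, N_AB = 69.64 kN.
A_AB = 551.5 mm².
σ_AB = N_AB/A_AB = 69640/551.5 = 126.3 MPa.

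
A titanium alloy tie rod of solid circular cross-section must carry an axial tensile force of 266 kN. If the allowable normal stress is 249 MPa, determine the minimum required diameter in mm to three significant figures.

Required area A ≥ P/σ_allow = 266000/249 = 1068 mm².
For a solid circular section, d ≥ √(4A/π) = 36.88 mm.

36.9 mm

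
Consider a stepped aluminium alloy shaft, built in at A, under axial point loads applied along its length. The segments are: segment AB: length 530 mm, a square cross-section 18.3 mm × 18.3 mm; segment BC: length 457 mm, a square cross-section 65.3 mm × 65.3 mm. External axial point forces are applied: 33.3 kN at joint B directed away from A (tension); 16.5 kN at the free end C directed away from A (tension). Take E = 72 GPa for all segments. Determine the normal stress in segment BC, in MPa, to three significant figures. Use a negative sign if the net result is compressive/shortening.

3.87 MPa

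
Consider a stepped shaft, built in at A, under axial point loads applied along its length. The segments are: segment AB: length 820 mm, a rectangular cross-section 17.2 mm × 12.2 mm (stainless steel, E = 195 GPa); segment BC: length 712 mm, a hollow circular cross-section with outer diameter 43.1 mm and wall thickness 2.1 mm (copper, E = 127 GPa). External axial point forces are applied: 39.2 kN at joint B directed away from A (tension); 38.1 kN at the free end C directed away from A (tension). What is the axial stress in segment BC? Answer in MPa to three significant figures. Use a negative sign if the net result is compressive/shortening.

141 MPa

Internal axial forces (sectioning from the free end, tension +): N_BC = 38.1 kN, N_AB = 77.3 kN.
A_BC = 270.5 mm².
σ_BC = N_BC/A_BC = 38100/270.5 = 140.9 MPa.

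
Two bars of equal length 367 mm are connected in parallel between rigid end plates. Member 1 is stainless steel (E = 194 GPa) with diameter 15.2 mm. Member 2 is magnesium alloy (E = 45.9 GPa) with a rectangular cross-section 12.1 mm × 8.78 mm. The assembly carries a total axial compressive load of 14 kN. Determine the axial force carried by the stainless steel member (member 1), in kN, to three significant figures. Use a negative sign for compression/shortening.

A_1 = 181.5 mm².
A_2 = 106.2 mm².
Equal strain + equilibrium ⇒ each member carries load in proportion to AE: A₁E₁ = 35200000 N, A₂E₂ = 4876000 N, ΣAE = 40080000 N.
F₁ = P·A₁E₁/ΣAE = -14000·35200000/40080000 = -12300 N.

-12.3 kN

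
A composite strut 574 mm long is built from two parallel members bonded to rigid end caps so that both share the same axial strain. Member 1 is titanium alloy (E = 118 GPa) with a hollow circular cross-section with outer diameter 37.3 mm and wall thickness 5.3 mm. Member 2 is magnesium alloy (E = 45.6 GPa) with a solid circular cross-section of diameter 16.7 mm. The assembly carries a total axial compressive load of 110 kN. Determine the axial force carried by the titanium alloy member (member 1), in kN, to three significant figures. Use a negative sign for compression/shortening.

A_1 = 532.8 mm².
A_2 = 219 mm².
Equal strain + equilibrium ⇒ each member carries load in proportion to AE: A₁E₁ = 62870000 N, A₂E₂ = 9988000 N, ΣAE = 72860000 N.
F₁ = P·A₁E₁/ΣAE = -110000·62870000/72860000 = -94920 N.

-94.9 kN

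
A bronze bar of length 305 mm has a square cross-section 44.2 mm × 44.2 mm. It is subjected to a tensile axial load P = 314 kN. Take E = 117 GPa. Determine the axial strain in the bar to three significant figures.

0.00137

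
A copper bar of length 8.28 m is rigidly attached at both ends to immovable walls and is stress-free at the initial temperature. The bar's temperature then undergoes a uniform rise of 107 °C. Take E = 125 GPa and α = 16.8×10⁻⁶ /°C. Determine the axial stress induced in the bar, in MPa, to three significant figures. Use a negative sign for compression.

Free thermal expansion αLΔT = 16.8e-6 · 8280 · 107 = 14.88 mm.
The walls impose strain ε = −(14.88)/8280 = -1.7976e-03; σ = Eε = 125000 · -1.7976e-03 = -224.7 MPa.

-225 MPa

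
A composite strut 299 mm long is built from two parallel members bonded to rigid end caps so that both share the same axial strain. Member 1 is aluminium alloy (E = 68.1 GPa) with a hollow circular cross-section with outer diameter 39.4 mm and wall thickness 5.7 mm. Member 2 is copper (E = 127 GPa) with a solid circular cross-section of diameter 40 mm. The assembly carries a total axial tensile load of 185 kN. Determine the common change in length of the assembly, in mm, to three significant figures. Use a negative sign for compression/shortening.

0.276 mm

A_1 = 603.5 mm².
A_2 = 1257 mm².
Equal strain + equilibrium ⇒ each member carries load in proportion to AE: A₁E₁ = 41100000 N, A₂E₂ = 159600000 N, ΣAE = 200700000 N.
δ = PL/ΣAE = 185000·299/200700000 = 0.2756 mm.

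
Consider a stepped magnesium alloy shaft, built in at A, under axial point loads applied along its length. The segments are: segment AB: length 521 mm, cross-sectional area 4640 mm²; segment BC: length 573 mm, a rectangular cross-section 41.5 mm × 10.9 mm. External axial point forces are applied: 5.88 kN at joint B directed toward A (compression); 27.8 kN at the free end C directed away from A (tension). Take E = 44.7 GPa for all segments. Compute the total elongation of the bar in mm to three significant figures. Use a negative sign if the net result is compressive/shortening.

Internal axial forces (sectioning from the free end, tension +): N_BC = 27.8 kN, N_AB = 21.92 kN.
A_BC = 452.4 mm².
δ_AB = 21920·521/(4640·44700) = 0.05506 mm
δ_BC = 27800·573/(452.4·44700) = 0.7878 mm
δ = Σδ_i = 0.8429 mm.

0.843 mm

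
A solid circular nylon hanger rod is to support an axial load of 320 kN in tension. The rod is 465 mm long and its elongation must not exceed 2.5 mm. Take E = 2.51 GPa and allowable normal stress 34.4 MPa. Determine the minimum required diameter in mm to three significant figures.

Required area A ≥ P/σ_allow = 320000/34.4 = 9302 mm².
For a solid circular section, d ≥ √(4A/π) = 108.8 mm.
Elongation limit: A ≥ PL/(Eδ_allow) = 320000·465/(2510·2.5) = 23710 mm² ⇒ d ≥ 173.8 mm.
The elongation limit governs.

174 mm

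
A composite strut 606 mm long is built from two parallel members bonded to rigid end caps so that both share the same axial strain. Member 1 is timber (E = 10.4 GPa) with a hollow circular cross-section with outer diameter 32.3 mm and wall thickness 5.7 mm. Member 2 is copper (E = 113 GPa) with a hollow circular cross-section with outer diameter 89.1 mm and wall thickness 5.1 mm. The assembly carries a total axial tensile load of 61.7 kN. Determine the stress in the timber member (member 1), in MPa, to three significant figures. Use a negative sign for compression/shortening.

4.09 MPa

A_1 = 476.3 mm².
A_2 = 1346 mm².
Equal strain + equilibrium ⇒ each member carries load in proportion to AE: A₁E₁ = 4954000 N, A₂E₂ = 152100000 N, ΣAE = 157000000 N.
σ₁ = P·E₁/ΣAE = 61700·10400/157000000 = 4.086 MPa.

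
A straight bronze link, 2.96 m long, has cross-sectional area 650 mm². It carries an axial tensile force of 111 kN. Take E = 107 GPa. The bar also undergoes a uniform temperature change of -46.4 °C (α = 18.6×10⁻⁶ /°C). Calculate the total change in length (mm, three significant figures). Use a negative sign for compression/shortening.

2.17 mm

δ_mech = NL/(AE) = 111000·2960/(650·107000) = 4.724 mm.
δ_thermal = αLΔT = 18.6e-6·2960·-46.4 = -2.555 mm.
δ = δ_mech + δ_thermal = 2.169 mm.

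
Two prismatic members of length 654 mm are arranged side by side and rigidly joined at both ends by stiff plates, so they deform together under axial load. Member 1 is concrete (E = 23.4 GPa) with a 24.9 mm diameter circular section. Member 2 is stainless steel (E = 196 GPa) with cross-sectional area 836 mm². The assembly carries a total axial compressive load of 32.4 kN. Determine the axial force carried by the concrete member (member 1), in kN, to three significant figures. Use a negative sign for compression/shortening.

A_1 = 487 mm².
Equal strain + equilibrium ⇒ each member carries load in proportion to AE: A₁E₁ = 11390000 N, A₂E₂ = 163900000 N, ΣAE = 175300000 N.
F₁ = P·A₁E₁/ΣAE = -32400·11390000/175300000 = -2107 N.

-2.11 kN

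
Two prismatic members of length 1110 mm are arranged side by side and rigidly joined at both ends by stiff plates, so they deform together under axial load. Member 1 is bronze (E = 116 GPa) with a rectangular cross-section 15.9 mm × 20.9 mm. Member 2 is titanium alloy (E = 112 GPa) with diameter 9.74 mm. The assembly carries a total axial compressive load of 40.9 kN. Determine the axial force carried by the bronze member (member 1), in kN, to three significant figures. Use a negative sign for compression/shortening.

-33.6 kN

A_1 = 332.3 mm².
A_2 = 74.51 mm².
Equal strain + equilibrium ⇒ each member carries load in proportion to AE: A₁E₁ = 38550000 N, A₂E₂ = 8345000 N, ΣAE = 46890000 N.
F₁ = P·A₁E₁/ΣAE = -40900·38550000/46890000 = -33620 N.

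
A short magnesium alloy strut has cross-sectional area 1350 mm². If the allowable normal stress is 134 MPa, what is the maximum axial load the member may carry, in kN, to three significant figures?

181 kN

P_max = σ_allow · A = 134 · 1350 = 180900 N = 180.9 kN.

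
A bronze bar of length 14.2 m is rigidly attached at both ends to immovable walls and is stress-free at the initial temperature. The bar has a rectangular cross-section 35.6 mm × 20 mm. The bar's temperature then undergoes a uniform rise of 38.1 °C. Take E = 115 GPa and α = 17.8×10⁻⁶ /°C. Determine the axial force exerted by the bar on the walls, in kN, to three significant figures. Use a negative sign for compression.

Free thermal expansion αLΔT = 17.8e-6 · 14200 · 38.1 = 9.63 mm.
The walls impose strain ε = −(9.63)/14200 = -6.7818e-04; σ = Eε = 115000 · -6.7818e-04 = -77.99 MPa.
Wall reaction R = σ·A = -77.99·712 = -55530 N = -55.53 kN.

-55.5 kN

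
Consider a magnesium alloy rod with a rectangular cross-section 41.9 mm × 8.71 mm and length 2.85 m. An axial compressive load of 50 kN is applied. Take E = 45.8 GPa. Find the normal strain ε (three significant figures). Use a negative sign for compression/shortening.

A = 364.9 mm².
σ = N/A = -137 MPa; ε = σ/E = -137/45800 = -2.991e-03.

-0.00299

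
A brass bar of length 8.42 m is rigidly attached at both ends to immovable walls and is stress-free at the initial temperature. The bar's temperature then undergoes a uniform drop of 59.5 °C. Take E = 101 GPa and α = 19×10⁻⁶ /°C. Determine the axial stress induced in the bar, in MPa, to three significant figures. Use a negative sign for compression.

114 MPa

Free thermal expansion αLΔT = 19e-6 · 8420 · -59.5 = -9.519 mm.
The walls impose strain ε = −(-9.519)/8420 = 1.1305e-03; σ = Eε = 101000 · 1.1305e-03 = 114.2 MPa.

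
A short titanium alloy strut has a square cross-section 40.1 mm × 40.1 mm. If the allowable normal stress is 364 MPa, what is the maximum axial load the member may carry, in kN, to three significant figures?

A = 1608 mm².
P_max = σ_allow · A = 364 · 1608 = 585300 N = 585.3 kN.

585 kN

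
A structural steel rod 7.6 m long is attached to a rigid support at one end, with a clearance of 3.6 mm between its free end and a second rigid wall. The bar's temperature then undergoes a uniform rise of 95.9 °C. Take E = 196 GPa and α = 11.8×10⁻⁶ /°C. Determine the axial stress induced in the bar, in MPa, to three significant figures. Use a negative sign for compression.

Free thermal expansion αLΔT = 11.8e-6 · 7600 · 95.9 = 8.6 mm.
The walls engage after the gap closes; constrained expansion = 8.6 − 3.6 = 5 mm.
The walls impose strain ε = −(5)/7600 = -6.5794e-04; σ = Eε = 196000 · -6.5794e-04 = -129 MPa.

-129 MPa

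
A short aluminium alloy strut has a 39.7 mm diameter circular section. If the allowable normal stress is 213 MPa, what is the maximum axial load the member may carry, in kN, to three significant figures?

A = 1238 mm².
P_max = σ_allow · A = 213 · 1238 = 263700 N = 263.7 kN.

264 kN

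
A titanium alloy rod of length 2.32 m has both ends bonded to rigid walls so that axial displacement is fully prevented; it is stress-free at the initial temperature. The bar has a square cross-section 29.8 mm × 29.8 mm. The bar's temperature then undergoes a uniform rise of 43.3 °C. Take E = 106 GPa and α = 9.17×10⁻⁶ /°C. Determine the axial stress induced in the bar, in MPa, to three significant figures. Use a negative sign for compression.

-42.1 MPa

Free thermal expansion αLΔT = 9.17e-6 · 2320 · 43.3 = 0.9212 mm.
The walls impose strain ε = −(0.9212)/2320 = -3.9706e-04; σ = Eε = 106000 · -3.9706e-04 = -42.09 MPa.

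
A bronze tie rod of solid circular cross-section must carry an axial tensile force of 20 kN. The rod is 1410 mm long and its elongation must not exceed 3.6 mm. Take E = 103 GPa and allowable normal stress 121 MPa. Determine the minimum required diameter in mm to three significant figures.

Required area A ≥ P/σ_allow = 20000/121 = 165.3 mm².
For a solid circular section, d ≥ √(4A/π) = 14.51 mm.
Elongation limit: A ≥ PL/(Eδ_allow) = 20000·1410/(103000·3.6) = 76.05 mm² ⇒ d ≥ 9.84 mm.
The stress limit governs.

14.5 mm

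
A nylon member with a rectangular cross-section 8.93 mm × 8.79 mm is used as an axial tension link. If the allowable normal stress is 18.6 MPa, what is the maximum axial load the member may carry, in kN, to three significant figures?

1.46 kN

A = 78.49 mm².
P_max = σ_allow · A = 18.6 · 78.49 = 1460 N = 1.46 kN.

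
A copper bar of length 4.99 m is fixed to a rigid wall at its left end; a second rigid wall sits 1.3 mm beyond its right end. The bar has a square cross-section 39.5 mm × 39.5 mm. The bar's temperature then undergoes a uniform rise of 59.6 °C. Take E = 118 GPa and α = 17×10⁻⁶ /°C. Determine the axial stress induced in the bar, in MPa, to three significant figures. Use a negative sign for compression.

-88.8 MPa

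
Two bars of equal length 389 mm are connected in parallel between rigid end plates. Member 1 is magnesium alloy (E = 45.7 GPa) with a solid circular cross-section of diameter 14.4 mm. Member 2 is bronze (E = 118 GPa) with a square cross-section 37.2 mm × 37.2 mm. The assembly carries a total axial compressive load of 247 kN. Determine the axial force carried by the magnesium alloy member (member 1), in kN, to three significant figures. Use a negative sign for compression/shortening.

-10.8 kN

A_1 = 162.9 mm².
A_2 = 1384 mm².
Equal strain + equilibrium ⇒ each member carries load in proportion to AE: A₁E₁ = 7443000 N, A₂E₂ = 163300000 N, ΣAE = 170700000 N.
F₁ = P·A₁E₁/ΣAE = -247000·7443000/170700000 = -10770 N.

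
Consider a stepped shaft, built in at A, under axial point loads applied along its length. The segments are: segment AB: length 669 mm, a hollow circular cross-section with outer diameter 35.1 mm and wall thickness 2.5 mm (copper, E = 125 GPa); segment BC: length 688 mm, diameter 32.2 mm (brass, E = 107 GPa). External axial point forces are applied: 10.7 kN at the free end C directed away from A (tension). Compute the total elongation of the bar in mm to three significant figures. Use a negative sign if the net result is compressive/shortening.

Internal axial forces (sectioning from the free end, tension +): N_BC = 10.7 kN, N_AB = 10.7 kN.
A_AB = 256 mm².
A_BC = 814.3 mm².
δ_AB = 10700·669/(256·125000) = 0.2237 mm
δ_BC = 10700·688/(814.3·107000) = 0.08449 mm
δ = Σδ_i = 0.3081 mm.

0.308 mm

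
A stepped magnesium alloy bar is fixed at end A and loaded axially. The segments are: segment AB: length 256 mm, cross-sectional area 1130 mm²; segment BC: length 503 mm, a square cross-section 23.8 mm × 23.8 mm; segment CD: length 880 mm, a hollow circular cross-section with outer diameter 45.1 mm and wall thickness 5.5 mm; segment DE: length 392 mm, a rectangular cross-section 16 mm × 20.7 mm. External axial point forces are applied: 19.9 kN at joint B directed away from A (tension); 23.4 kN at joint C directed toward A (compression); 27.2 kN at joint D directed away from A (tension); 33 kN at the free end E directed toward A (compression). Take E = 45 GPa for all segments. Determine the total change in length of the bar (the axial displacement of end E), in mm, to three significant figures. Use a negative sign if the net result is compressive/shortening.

Internal axial forces (sectioning from the free end, tension +): N_DE = -33 kN, N_CD = -5.8 kN, N_BC = -29.2 kN, N_AB = -9.3 kN.
A_BC = 566.4 mm².
A_CD = 684.2 mm².
A_DE = 331.2 mm².
δ_AB = -9300·256/(1130·45000) = -0.04682 mm
δ_BC = -29200·503/(566.4·45000) = -0.5762 mm
δ_CD = -5800·880/(684.2·45000) = -0.1658 mm
δ_DE = -33000·392/(331.2·45000) = -0.868 mm
δ = Σδ_i = -1.657 mm.

-1.66 mm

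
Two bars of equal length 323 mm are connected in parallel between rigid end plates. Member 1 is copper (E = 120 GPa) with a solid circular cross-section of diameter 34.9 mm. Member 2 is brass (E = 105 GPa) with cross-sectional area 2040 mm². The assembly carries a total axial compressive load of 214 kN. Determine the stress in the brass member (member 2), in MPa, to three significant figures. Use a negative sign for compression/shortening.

A_1 = 956.6 mm².
Equal strain + equilibrium ⇒ each member carries load in proportion to AE: A₁E₁ = 114800000 N, A₂E₂ = 214200000 N, ΣAE = 329000000 N.
σ₂ = P·E₂/ΣAE = -214000·105000/329000000 = -68.3 MPa.

-68.3 MPa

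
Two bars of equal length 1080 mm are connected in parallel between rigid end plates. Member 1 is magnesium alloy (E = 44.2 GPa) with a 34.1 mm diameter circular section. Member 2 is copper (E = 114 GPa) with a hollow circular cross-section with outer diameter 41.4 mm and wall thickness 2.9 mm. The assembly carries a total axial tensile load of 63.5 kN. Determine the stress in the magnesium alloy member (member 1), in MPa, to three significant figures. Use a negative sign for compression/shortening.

34.9 MPa

A_1 = 913.3 mm².
A_2 = 350.8 mm².
Equal strain + equilibrium ⇒ each member carries load in proportion to AE: A₁E₁ = 40370000 N, A₂E₂ = 39990000 N, ΣAE = 80350000 N.
σ₁ = P·E₁/ΣAE = 63500·44200/80350000 = 34.93 MPa.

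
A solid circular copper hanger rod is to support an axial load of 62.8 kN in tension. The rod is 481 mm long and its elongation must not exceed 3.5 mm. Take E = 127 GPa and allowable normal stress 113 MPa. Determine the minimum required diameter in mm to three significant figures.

26.6 mm

Required area A ≥ P/σ_allow = 62800/113 = 555.8 mm².
For a solid circular section, d ≥ √(4A/π) = 26.6 mm.
Elongation limit: A ≥ PL/(Eδ_allow) = 62800·481/(127000·3.5) = 67.96 mm² ⇒ d ≥ 9.302 mm.
The stress limit governs.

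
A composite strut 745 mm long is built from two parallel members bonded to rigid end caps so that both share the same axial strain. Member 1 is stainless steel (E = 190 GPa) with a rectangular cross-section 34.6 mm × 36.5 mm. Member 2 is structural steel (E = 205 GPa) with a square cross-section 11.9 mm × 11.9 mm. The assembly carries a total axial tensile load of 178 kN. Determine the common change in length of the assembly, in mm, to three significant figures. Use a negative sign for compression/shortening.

0.493 mm

A_1 = 1263 mm².
A_2 = 141.6 mm².
Equal strain + equilibrium ⇒ each member carries load in proportion to AE: A₁E₁ = 240000000 N, A₂E₂ = 29030000 N, ΣAE = 269000000 N.
δ = PL/ΣAE = 178000·745/269000000 = 0.493 mm.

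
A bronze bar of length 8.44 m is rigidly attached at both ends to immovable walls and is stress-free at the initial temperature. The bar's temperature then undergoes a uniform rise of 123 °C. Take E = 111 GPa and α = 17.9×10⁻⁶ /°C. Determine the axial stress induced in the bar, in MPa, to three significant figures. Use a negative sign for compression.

Free thermal expansion αLΔT = 17.9e-6 · 8440 · 123 = 18.58 mm.
The walls impose strain ε = −(18.58)/8440 = -2.2017e-03; σ = Eε = 111000 · -2.2017e-03 = -244.4 MPa.

-244 MPa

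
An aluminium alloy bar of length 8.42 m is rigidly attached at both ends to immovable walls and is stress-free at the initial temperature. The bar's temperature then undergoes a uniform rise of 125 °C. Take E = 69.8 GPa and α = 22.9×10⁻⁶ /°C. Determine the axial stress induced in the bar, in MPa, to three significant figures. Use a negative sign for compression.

-200 MPa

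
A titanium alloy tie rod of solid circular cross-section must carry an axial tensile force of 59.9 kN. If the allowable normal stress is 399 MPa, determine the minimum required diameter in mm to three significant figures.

13.8 mm

Required area A ≥ P/σ_allow = 59900/399 = 150.1 mm².
For a solid circular section, d ≥ √(4A/π) = 13.83 mm.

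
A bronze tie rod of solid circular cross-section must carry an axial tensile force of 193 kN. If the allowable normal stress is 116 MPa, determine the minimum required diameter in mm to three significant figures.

46.0 mm

Required area A ≥ P/σ_allow = 193000/116 = 1664 mm².
For a solid circular section, d ≥ √(4A/π) = 46.03 mm.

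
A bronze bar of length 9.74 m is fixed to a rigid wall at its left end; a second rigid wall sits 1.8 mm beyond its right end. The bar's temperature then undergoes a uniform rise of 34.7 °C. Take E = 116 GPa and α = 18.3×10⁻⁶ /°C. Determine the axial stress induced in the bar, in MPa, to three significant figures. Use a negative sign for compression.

Free thermal expansion αLΔT = 18.3e-6 · 9740 · 34.7 = 6.185 mm.
The walls engage after the gap closes; constrained expansion = 6.185 − 1.8 = 4.385 mm.
The walls impose strain ε = −(4.385)/9740 = -4.5021e-04; σ = Eε = 116000 · -4.5021e-04 = -52.22 MPa.

-52.2 MPa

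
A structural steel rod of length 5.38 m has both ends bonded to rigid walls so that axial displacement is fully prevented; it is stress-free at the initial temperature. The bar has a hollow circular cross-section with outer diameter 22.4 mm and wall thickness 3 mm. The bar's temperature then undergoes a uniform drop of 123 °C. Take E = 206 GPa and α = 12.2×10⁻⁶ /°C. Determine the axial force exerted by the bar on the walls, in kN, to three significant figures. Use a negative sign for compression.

56.5 kN

Free thermal expansion αLΔT = 12.2e-6 · 5380 · -123 = -8.073 mm.
The walls impose strain ε = −(-8.073)/5380 = 1.5006e-03; σ = Eε = 206000 · 1.5006e-03 = 309.1 MPa.
Wall reaction R = σ·A = 309.1·182.8 = 56520 N = 56.52 kN.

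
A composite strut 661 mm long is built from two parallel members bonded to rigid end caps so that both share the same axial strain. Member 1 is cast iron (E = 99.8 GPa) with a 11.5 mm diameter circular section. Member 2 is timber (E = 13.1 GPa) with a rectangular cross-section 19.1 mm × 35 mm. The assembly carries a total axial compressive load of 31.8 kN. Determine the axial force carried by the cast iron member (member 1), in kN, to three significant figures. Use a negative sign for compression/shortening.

-17.2 kN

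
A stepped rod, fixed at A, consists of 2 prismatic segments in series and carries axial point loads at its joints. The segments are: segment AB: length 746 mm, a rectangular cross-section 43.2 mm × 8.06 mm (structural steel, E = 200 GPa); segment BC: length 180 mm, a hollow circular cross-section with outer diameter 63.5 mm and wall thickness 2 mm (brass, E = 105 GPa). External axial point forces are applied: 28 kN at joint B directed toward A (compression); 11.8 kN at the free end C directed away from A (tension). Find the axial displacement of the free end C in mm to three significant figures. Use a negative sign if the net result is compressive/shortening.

Internal axial forces (sectioning from the free end, tension +): N_BC = 11.8 kN, N_AB = -16.2 kN.
A_AB = 348.2 mm².
A_BC = 386.4 mm².
δ_AB = -16200·746/(348.2·200000) = -0.1735 mm
δ_BC = 11800·180/(386.4·105000) = 0.05235 mm
δ = Σδ_i = -0.1212 mm.

-0.121 mm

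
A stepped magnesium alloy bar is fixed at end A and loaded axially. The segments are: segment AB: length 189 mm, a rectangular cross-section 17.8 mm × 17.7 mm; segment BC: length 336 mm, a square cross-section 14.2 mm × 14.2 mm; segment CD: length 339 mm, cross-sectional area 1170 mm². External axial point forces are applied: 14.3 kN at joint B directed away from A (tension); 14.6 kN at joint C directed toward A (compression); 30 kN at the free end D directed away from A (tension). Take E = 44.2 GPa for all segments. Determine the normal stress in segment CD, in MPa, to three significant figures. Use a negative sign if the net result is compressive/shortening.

Internal axial forces (sectioning from the free end, tension +): N_CD = 30 kN, N_BC = 15.4 kN, N_AB = 29.7 kN.
σ_CD = N_CD/A_CD = 30000/1170 = 25.64 MPa.

25.6 MPa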